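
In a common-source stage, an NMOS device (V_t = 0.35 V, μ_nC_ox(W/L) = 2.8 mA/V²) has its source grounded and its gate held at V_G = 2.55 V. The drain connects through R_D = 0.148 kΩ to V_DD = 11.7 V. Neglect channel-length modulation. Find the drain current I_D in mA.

V_GS = V_G = 2.55 V, so V_ov = 2.55 − 0.35 = 2.2 V.
Assume saturation: I_D = ½ k_n V_ov² = 0.5 × 2.8 × 2.2² = 6.78 mA, giving V_DS = V_DD − I_D R_D = 11.7 − 6.78 × 0.148 = 10.7 V.
V_DS = 10.7 V ≥ V_ov = 2.2 V, confirming saturation.

I_D = 6.78 mA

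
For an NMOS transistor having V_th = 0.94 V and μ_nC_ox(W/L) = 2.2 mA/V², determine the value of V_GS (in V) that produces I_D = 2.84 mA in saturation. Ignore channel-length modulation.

In saturation I_D = ½ k_n (V_GS − V_th)², so V_GS − V_th = √(2 I_D / k_n) = √(2 × 2.84 / 2.2) = 1.61 V.
V_GS = 0.94 + 1.61 = 2.55 V.

V_GS = 2.55 V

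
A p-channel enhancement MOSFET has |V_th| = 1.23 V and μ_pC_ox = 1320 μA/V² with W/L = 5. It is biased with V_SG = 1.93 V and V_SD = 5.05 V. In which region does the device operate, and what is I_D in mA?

Saturation; I_D = 1.62 mA

k_p = μ_pC_ox · (W/L) = 6.6 mA/V².
V_ov = V_SG − |V_th| = 1.93 − 1.23 = 0.7 V.
Since V_SD = 5.05 V ≥ V_ov = 0.7 V, the device is in saturation.
I_D = ½ k_p V_ov² = 0.5 × 6.6 × 0.7² = 1.62 mA.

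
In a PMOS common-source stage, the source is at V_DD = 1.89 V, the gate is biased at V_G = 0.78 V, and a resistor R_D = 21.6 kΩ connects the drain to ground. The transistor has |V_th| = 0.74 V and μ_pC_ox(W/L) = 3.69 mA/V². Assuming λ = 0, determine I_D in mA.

V_SG = V_DD − V_G = 1.89 − 0.78 = 1.11 V, so V_ov = 1.11 − 0.74 = 0.37 V.
Assume saturation: I_D = ½ k_p V_ov² = 0.5 × 3.69 × 0.37² = 0.253 mA, giving V_SD = V_DD − I_D R_D = 1.89 − 0.253 × 21.6 = -3.57 V.
But -3.57 V < V_ov = 0.37 V, so the device is actually in triode.
In triode I_D = k_p[V_ov V_SD − ½ V_SD²] and I_D = (V_DD − V_SD)/R_D. Equating: 39.9 V_SD² − 30.49 V_SD + 1.89 = 0, giving V_SD = 0.068 V (the root below V_ov).
I_D = (1.89 − 0.068) / 21.6 = 0.0844 mA.

I_D = 0.0844 mA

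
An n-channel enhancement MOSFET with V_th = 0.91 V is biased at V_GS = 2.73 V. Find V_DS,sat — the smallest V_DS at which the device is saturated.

V_DS,sat = 1.82 V

The boundary between triode and saturation is V_DS = V_GS − V_th = V_ov.
V_ov = 2.73 − 0.91 = 1.82 V.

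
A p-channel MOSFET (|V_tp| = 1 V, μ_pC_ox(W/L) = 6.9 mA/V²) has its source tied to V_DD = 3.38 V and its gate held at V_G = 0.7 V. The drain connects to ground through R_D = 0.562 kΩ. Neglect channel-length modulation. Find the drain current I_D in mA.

I_D = 5.09 mA

V_SG = V_DD − V_G = 3.38 − 0.7 = 2.68 V, so V_ov = 2.68 − 1 = 1.68 V.
Assume saturation: I_D = ½ k_p V_ov² = 0.5 × 6.9 × 1.68² = 9.74 mA, giving V_SD = V_DD − I_D R_D = 3.38 − 9.74 × 0.562 = -2.09 V.
But -2.09 V < V_ov = 1.68 V, so the device is actually in triode.
In triode I_D = k_p[V_ov V_SD − ½ V_SD²] and I_D = (V_DD − V_SD)/R_D. Equating: 1.94 V_SD² − 7.515 V_SD + 3.38 = 0, giving V_SD = 0.519 V (the root below V_ov).
I_D = (3.38 − 0.519) / 0.562 = 5.09 mA.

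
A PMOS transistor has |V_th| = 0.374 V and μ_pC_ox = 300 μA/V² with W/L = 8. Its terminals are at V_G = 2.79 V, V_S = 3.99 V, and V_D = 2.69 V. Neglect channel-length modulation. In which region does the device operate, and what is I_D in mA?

V_SG = V_S − V_G = 3.99 − 2.79 = 1.2 V; V_SD = V_S − V_D = 3.99 − 2.69 = 1.3 V.
k_p = μ_pC_ox · (W/L) = 2.4 mA/V².
V_ov = V_SG − |V_th| = 1.2 − 0.374 = 0.826 V.
Since V_SD = 1.3 V ≥ V_ov = 0.826 V, the device is in saturation.
I_D = ½ k_p V_ov² = 0.5 × 2.4 × 0.826² = 0.819 mA.

Saturation; I_D = 0.819 mA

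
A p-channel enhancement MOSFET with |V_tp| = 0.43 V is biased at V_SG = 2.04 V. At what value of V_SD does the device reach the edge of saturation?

The boundary between triode and saturation is V_SD = V_SG − |V_tp| = V_ov.
V_ov = 2.04 − 0.43 = 1.61 V.

V_SD,sat = 1.61 V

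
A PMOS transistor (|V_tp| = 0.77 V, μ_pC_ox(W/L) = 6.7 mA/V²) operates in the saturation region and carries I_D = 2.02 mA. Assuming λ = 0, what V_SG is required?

V_SG = 1.55 V

In saturation I_D = ½ k_p (V_SG − |V_tp|)², so V_SG − |V_tp| = √(2 I_D / k_p) = √(2 × 2.02 / 6.7) = 0.777 V.
V_SG = 0.77 + 0.777 = 1.55 V.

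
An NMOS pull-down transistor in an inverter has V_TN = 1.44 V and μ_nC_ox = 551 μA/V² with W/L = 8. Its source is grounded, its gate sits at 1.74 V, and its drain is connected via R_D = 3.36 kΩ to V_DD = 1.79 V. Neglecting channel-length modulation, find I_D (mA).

V_GS = V_G = 1.74 V, so V_ov = 1.74 − 1.44 = 0.3 V.
k_n = μ_nC_ox · (W/L) = 4.408 mA/V².
Assume saturation: I_D = ½ k_n V_ov² = 0.5 × 4.408 × 0.3² = 0.198 mA, giving V_DS = V_DD − I_D R_D = 1.79 − 0.198 × 3.36 = 1.12 V.
V_DS = 1.12 V ≥ V_ov = 0.3 V, confirming saturation.

I_D = 0.198 mA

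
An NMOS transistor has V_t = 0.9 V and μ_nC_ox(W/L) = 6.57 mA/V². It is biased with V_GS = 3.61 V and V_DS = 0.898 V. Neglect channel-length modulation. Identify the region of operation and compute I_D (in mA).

V_ov = V_GS − V_t = 3.61 − 0.9 = 2.71 V.
Since V_DS = 0.898 V < V_ov = 2.71 V, the device is in the triode region.
I_D = k_n [V_ov · V_DS − ½ V_DS²] = 6.57 × [2.71 × 0.898 − 0.5 × 0.898²] = 13.3 mA.

Triode; I_D = 13.3 mA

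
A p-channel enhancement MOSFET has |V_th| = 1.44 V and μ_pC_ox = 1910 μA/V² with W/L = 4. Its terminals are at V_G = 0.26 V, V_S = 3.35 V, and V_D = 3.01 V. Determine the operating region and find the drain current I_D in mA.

V_SG = V_S − V_G = 3.35 − 0.26 = 3.09 V; V_SD = V_S − V_D = 3.35 − 3.01 = 0.34 V.
k_p = μ_pC_ox · (W/L) = 7.64 mA/V².
V_ov = V_SG − |V_th| = 3.09 − 1.44 = 1.65 V.
Since V_SD = 0.34 V < V_ov = 1.65 V, the device is in the triode region.
I_D = k_p [V_ov · V_SD − ½ V_SD²] = 7.64 × [1.65 × 0.34 − 0.5 × 0.34²] = 3.84 mA.

Triode; I_D = 3.84 mA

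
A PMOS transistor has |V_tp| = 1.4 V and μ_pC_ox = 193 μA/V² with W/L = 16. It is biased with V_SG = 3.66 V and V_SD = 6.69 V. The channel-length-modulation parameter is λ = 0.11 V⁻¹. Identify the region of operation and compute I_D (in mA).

Saturation; I_D = 13.7 mA

k_p = μ_pC_ox · (W/L) = 3.088 mA/V².
V_ov = V_SG − |V_tp| = 3.66 − 1.4 = 2.26 V.
Since V_SD = 6.69 V ≥ V_ov = 2.26 V, the device is in saturation.
I_D = ½ k_p V_ov² (1 + λ V_SD) = 0.5 × 3.088 × 2.26² × (1 + 0.11 × 6.69) = 13.7 mA.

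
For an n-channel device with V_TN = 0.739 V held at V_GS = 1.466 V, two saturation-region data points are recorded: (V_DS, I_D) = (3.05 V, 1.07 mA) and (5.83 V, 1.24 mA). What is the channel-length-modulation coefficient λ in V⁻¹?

λ = 0.0692 V⁻¹

With V_GS fixed, I_D ∝ (1 + λ V_DS) in saturation, so I_D2/I_D1 = (1 + λ V_DS2)/(1 + λ V_DS1).
1.24/1.07 = 1.159 = (1 + 5.83 λ)/(1 + 3.05 λ).
Solving: λ (I_D1 V_DS2 − I_D2 V_DS1) = I_D2 − I_D1, so λ = (1.24 − 1.07) / (1.07 × 5.83 − 1.24 × 3.05) = 0.17 / 2.46 = 0.0692 V⁻¹.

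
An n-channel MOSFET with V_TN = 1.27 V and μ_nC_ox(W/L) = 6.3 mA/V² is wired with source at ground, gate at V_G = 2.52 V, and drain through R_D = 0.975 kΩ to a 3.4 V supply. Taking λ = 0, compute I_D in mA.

I_D = 3.01 mA

V_GS = V_G = 2.52 V, so V_ov = 2.52 − 1.27 = 1.25 V.
Assume saturation: I_D = ½ k_n V_ov² = 0.5 × 6.3 × 1.25² = 4.92 mA, giving V_DS = V_DD − I_D R_D = 3.4 − 4.92 × 0.975 = -1.4 V.
But -1.4 V < V_ov = 1.25 V, so the device is actually in triode.
In triode I_D = k_n[V_ov V_DS − ½ V_DS²] and I_D = (V_DD − V_DS)/R_D. Equating: 3.07 V_DS² − 8.678 V_DS + 3.4 = 0, giving V_DS = 0.47 V (the root below V_ov).
I_D = (3.4 − 0.47) / 0.975 = 3.01 mA.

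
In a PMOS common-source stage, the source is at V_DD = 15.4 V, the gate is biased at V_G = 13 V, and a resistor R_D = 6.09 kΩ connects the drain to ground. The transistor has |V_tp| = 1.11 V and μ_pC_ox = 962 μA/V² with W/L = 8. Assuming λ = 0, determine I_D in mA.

V_SG = V_DD − V_G = 15.4 − 13 = 2.4 V, so V_ov = 2.4 − 1.11 = 1.29 V.
k_p = μ_pC_ox · (W/L) = 7.696 mA/V².
Assume saturation: I_D = ½ k_p V_ov² = 0.5 × 7.696 × 1.29² = 6.4 mA, giving V_SD = V_DD − I_D R_D = 15.4 − 6.4 × 6.09 = -23.6 V.
But -23.6 V < V_ov = 1.29 V, so the device is actually in triode.
In triode I_D = k_p[V_ov V_SD − ½ V_SD²] and I_D = (V_DD − V_SD)/R_D. Equating: 23.4 V_SD² − 61.46 V_SD + 15.4 = 0, giving V_SD = 0.281 V (the root below V_ov).
I_D = (15.4 − 0.281) / 6.09 = 2.48 mA.

I_D = 2.48 mA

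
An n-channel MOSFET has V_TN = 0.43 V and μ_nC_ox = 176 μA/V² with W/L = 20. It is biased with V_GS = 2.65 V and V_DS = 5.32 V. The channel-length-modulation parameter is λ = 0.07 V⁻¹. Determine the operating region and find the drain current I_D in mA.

k_n = μ_nC_ox · (W/L) = 3.52 mA/V².
V_ov = V_GS − V_TN = 2.65 − 0.43 = 2.22 V.
Since V_DS = 5.32 V ≥ V_ov = 2.22 V, the device is in saturation.
I_D = ½ k_n V_ov² (1 + λ V_DS) = 0.5 × 3.52 × 2.22² × (1 + 0.07 × 5.32) = 11.9 mA.

Saturation; I_D = 11.9 mA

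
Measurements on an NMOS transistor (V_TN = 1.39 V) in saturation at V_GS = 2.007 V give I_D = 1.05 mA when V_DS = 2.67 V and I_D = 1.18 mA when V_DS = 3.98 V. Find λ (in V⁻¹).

With V_GS fixed, I_D ∝ (1 + λ V_DS) in saturation, so I_D2/I_D1 = (1 + λ V_DS2)/(1 + λ V_DS1).
1.18/1.05 = 1.124 = (1 + 3.98 λ)/(1 + 2.67 λ).
Solving: λ (I_D1 V_DS2 − I_D2 V_DS1) = I_D2 − I_D1, so λ = (1.18 − 1.05) / (1.05 × 3.98 − 1.18 × 2.67) = 0.13 / 1.03 = 0.126 V⁻¹.

λ = 0.126 V⁻¹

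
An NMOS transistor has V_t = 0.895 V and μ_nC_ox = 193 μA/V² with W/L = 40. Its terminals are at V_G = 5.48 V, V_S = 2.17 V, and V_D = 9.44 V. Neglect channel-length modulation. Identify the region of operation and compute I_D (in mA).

V_GS = V_G − V_S = 5.48 − 2.17 = 3.31 V; V_DS = V_D − V_S = 9.44 − 2.17 = 7.27 V.
k_n = μ_nC_ox · (W/L) = 7.72 mA/V².
V_ov = V_GS − V_t = 3.31 − 0.895 = 2.42 V.
Since V_DS = 7.27 V ≥ V_ov = 2.42 V, the device is in saturation.
I_D = ½ k_n V_ov² = 0.5 × 7.72 × 2.42² = 22.5 mA.

Saturation; I_D = 22.5 mA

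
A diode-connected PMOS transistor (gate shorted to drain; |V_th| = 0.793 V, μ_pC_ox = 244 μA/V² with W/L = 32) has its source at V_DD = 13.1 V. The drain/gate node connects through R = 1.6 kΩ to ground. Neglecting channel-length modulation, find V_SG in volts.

V_SG = 2.12 V

With gate tied to drain, V_SG = V_SD ≥ V_SG − |V_th|, so the device is in saturation.
k_p = μ_pC_ox · (W/L) = 7.808 mA/V².
KCL at the drain: ½ k_p (V_SG − |V_th|)² = (V_DD − V_SG)/R.
Let x = V_SG − 0.793. Then 6.25 x² + x − 12.31 = 0, giving x = 1.33 V (positive root), so V_SG = 2.12 V.
I_D = (V_DD − V_SG)/R = (13.1 − 2.12) / 1.6 = 6.86 mA.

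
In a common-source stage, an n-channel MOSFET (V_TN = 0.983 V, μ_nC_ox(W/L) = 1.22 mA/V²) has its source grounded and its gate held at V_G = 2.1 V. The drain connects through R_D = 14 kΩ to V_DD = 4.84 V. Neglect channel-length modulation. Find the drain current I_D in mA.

I_D = 0.326 mA

V_GS = V_G = 2.1 V, so V_ov = 2.1 − 0.983 = 1.12 V.
Assume saturation: I_D = ½ k_n V_ov² = 0.5 × 1.22 × 1.12² = 0.761 mA, giving V_DS = V_DD − I_D R_D = 4.84 − 0.761 × 14 = -5.82 V.
But -5.82 V < V_ov = 1.12 V, so the device is actually in triode.
In triode I_D = k_n[V_ov V_DS − ½ V_DS²] and I_D = (V_DD − V_DS)/R_D. Equating: 8.54 V_DS² − 20.08 V_DS + 4.84 = 0, giving V_DS = 0.273 V (the root below V_ov).
I_D = (4.84 − 0.273) / 14 = 0.326 mA.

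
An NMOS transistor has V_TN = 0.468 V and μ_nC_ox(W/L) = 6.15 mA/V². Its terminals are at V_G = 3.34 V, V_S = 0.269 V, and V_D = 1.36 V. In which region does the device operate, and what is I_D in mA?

Triode; I_D = 13.8 mA

V_GS = V_G − V_S = 3.34 − 0.269 = 3.07 V; V_DS = V_D − V_S = 1.36 − 0.269 = 1.09 V.
V_ov = V_GS − V_TN = 3.07 − 0.468 = 2.6 V.
Since V_DS = 1.09 V < V_ov = 2.6 V, the device is in the triode region.
I_D = k_n [V_ov · V_DS − ½ V_DS²] = 6.15 × [2.6 × 1.09 − 0.5 × 1.09²] = 13.8 mA.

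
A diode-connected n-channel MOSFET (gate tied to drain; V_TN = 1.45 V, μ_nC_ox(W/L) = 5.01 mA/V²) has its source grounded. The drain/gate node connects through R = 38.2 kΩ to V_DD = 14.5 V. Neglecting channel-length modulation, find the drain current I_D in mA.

I_D = 0.332 mA

With gate tied to drain, V_GS = V_DS ≥ V_GS − V_TN, so the device is in saturation.
KCL at the drain: ½ k_n (V_GS − V_TN)² = (V_DD − V_GS)/R.
Let x = V_GS − 1.45. Then 95.7 x² + x − 13.05 = 0, giving x = 0.364 V (positive root), so V_GS = 1.81 V.
I_D = (V_DD − V_GS)/R = (14.5 − 1.81) / 38.2 = 0.332 mA.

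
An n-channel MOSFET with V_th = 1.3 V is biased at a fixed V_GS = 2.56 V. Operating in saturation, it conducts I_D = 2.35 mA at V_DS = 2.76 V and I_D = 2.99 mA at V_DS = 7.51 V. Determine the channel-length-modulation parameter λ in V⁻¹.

λ = 0.0681 V⁻¹

With V_GS fixed, I_D ∝ (1 + λ V_DS) in saturation, so I_D2/I_D1 = (1 + λ V_DS2)/(1 + λ V_DS1).
2.99/2.35 = 1.272 = (1 + 7.51 λ)/(1 + 2.76 λ).
Solving: λ (I_D1 V_DS2 − I_D2 V_DS1) = I_D2 − I_D1, so λ = (2.99 − 2.35) / (2.35 × 7.51 − 2.99 × 2.76) = 0.64 / 9.4 = 0.0681 V⁻¹.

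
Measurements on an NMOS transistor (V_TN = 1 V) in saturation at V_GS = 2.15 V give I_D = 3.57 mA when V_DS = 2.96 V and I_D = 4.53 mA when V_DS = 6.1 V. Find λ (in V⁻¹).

λ = 0.115 V⁻¹

With V_GS fixed, I_D ∝ (1 + λ V_DS) in saturation, so I_D2/I_D1 = (1 + λ V_DS2)/(1 + λ V_DS1).
4.53/3.57 = 1.269 = (1 + 6.1 λ)/(1 + 2.96 λ).
Solving: λ (I_D1 V_DS2 − I_D2 V_DS1) = I_D2 − I_D1, so λ = (4.53 − 3.57) / (3.57 × 6.1 − 4.53 × 2.96) = 0.96 / 8.37 = 0.115 V⁻¹.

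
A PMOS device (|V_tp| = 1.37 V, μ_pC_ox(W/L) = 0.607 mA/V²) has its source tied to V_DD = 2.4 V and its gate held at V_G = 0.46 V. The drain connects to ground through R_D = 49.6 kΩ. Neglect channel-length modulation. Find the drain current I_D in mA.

I_D = 0.0453 mA

V_SG = V_DD − V_G = 2.4 − 0.46 = 1.94 V, so V_ov = 1.94 − 1.37 = 0.57 V.
Assume saturation: I_D = ½ k_p V_ov² = 0.5 × 0.607 × 0.57² = 0.0986 mA, giving V_SD = V_DD − I_D R_D = 2.4 − 0.0986 × 49.6 = -2.49 V.
But -2.49 V < V_ov = 0.57 V, so the device is actually in triode.
In triode I_D = k_p[V_ov V_SD − ½ V_SD²] and I_D = (V_DD − V_SD)/R_D. Equating: 15.1 V_SD² − 18.16 V_SD + 2.4 = 0, giving V_SD = 0.151 V (the root below V_ov).
I_D = (2.4 − 0.151) / 49.6 = 0.0453 mA.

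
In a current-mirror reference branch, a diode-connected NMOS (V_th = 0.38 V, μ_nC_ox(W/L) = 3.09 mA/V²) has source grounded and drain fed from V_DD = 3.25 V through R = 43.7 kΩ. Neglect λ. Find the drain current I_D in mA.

With gate tied to drain, V_GS = V_DS ≥ V_GS − V_th, so the device is in saturation.
KCL at the drain: ½ k_n (V_GS − V_th)² = (V_DD − V_GS)/R.
Let x = V_GS − 0.38. Then 67.5 x² + x − 2.87 = 0, giving x = 0.199 V (positive root), so V_GS = 0.579 V.
I_D = (V_DD − V_GS)/R = (3.25 − 0.579) / 43.7 = 0.0611 mA.

I_D = 0.0611 mA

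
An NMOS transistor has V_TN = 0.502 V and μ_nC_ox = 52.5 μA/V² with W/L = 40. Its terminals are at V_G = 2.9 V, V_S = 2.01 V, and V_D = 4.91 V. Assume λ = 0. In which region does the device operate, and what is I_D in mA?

V_GS = V_G − V_S = 2.9 − 2.01 = 0.89 V; V_DS = V_D − V_S = 4.91 − 2.01 = 2.9 V.
k_n = μ_nC_ox · (W/L) = 2.1 mA/V².
V_ov = V_GS − V_TN = 0.89 − 0.502 = 0.388 V.
Since V_DS = 2.9 V ≥ V_ov = 0.388 V, the device is in saturation.
I_D = ½ k_n V_ov² = 0.5 × 2.1 × 0.388² = 0.158 mA.

Saturation; I_D = 0.158 mA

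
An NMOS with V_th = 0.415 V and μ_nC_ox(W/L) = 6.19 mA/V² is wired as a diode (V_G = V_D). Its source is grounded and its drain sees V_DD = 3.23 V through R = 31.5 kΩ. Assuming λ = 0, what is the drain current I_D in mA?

With gate tied to drain, V_GS = V_DS ≥ V_GS − V_th, so the device is in saturation.
KCL at the drain: ½ k_n (V_GS − V_th)² = (V_DD − V_GS)/R.
Let x = V_GS − 0.415. Then 97.5 x² + x − 2.815 = 0, giving x = 0.165 V (positive root), so V_GS = 0.58 V.
I_D = (V_DD − V_GS)/R = (3.23 − 0.58) / 31.5 = 0.0841 mA.

I_D = 0.0841 mA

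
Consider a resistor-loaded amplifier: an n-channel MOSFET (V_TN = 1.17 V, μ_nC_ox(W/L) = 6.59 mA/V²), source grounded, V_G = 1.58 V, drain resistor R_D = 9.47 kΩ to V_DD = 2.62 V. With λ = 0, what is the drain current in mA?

V_GS = V_G = 1.58 V, so V_ov = 1.58 − 1.17 = 0.41 V.
Assume saturation: I_D = ½ k_n V_ov² = 0.5 × 6.59 × 0.41² = 0.554 mA, giving V_DS = V_DD − I_D R_D = 2.62 − 0.554 × 9.47 = -2.63 V.
But -2.63 V < V_ov = 0.41 V, so the device is actually in triode.
In triode I_D = k_n[V_ov V_DS − ½ V_DS²] and I_D = (V_DD − V_DS)/R_D. Equating: 31.2 V_DS² − 26.59 V_DS + 2.62 = 0, giving V_DS = 0.114 V (the root below V_ov).
I_D = (2.62 − 0.114) / 9.47 = 0.265 mA.

I_D = 0.265 mA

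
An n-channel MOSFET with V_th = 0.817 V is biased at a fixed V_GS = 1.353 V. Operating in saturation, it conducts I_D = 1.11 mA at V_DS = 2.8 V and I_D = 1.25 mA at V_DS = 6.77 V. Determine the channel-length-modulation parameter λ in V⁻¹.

With V_GS fixed, I_D ∝ (1 + λ V_DS) in saturation, so I_D2/I_D1 = (1 + λ V_DS2)/(1 + λ V_DS1).
1.25/1.11 = 1.126 = (1 + 6.77 λ)/(1 + 2.8 λ).
Solving: λ (I_D1 V_DS2 − I_D2 V_DS1) = I_D2 − I_D1, so λ = (1.25 − 1.11) / (1.11 × 6.77 − 1.25 × 2.8) = 0.14 / 4.01 = 0.0349 V⁻¹.

λ = 0.0349 V⁻¹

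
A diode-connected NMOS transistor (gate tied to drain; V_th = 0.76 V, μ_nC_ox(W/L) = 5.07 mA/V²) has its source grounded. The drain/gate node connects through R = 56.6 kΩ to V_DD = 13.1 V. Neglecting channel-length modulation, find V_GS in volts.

With gate tied to drain, V_GS = V_DS ≥ V_GS − V_th, so the device is in saturation.
KCL at the drain: ½ k_n (V_GS − V_th)² = (V_DD − V_GS)/R.
Let x = V_GS − 0.76. Then 143 x² + x − 12.34 = 0, giving x = 0.29 V (positive root), so V_GS = 1.05 V.
I_D = (V_DD − V_GS)/R = (13.1 − 1.05) / 56.6 = 0.213 mA.

V_GS = 1.05 V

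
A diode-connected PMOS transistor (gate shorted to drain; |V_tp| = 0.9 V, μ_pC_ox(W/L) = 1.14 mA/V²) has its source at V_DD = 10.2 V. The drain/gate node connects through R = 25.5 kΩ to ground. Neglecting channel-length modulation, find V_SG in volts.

With gate tied to drain, V_SG = V_SD ≥ V_SG − |V_tp|, so the device is in saturation.
KCL at the drain: ½ k_p (V_SG − |V_tp|)² = (V_DD − V_SG)/R.
Let x = V_SG − 0.9. Then 14.5 x² + x − 9.3 = 0, giving x = 0.766 V (positive root), so V_SG = 1.67 V.
I_D = (V_DD − V_SG)/R = (10.2 − 1.67) / 25.5 = 0.335 mA.

V_SG = 1.67 V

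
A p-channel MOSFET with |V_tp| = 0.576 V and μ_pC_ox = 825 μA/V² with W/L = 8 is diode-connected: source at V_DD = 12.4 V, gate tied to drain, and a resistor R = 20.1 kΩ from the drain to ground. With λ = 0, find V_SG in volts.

With gate tied to drain, V_SG = V_SD ≥ V_SG − |V_tp|, so the device is in saturation.
k_p = μ_pC_ox · (W/L) = 6.6 mA/V².
KCL at the drain: ½ k_p (V_SG − |V_tp|)² = (V_DD − V_SG)/R.
Let x = V_SG − 0.576. Then 66.3 x² + x − 11.82 = 0, giving x = 0.415 V (positive root), so V_SG = 0.991 V.
I_D = (V_DD − V_SG)/R = (12.4 − 0.991) / 20.1 = 0.568 mA.

V_SG = 0.991 V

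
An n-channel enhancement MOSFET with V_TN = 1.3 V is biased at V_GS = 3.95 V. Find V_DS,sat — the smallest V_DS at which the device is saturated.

V_DS,sat = 2.65 V

The boundary between triode and saturation is V_DS = V_GS − V_TN = V_ov.
V_ov = 3.95 − 1.3 = 2.65 V.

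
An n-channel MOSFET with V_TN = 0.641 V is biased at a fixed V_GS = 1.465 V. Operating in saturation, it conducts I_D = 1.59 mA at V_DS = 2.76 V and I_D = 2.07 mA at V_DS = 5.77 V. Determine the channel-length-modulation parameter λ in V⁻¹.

With V_GS fixed, I_D ∝ (1 + λ V_DS) in saturation, so I_D2/I_D1 = (1 + λ V_DS2)/(1 + λ V_DS1).
2.07/1.59 = 1.302 = (1 + 5.77 λ)/(1 + 2.76 λ).
Solving: λ (I_D1 V_DS2 − I_D2 V_DS1) = I_D2 − I_D1, so λ = (2.07 − 1.59) / (1.59 × 5.77 − 2.07 × 2.76) = 0.48 / 3.46 = 0.139 V⁻¹.

λ = 0.139 V⁻¹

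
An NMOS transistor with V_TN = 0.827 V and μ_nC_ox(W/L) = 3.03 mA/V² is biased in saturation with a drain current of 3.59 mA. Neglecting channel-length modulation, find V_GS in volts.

In saturation I_D = ½ k_n (V_GS − V_TN)², so V_GS − V_TN = √(2 I_D / k_n) = √(2 × 3.59 / 3.03) = 1.54 V.
V_GS = 0.827 + 1.54 = 2.37 V.

V_GS = 2.37 V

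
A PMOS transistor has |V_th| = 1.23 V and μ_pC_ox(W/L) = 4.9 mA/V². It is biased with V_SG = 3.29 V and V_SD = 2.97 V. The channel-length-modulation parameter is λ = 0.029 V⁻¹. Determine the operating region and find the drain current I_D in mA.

V_ov = V_SG − |V_th| = 3.29 − 1.23 = 2.06 V.
Since V_SD = 2.97 V ≥ V_ov = 2.06 V, the device is in saturation.
I_D = ½ k_p V_ov² (1 + λ V_SD) = 0.5 × 4.9 × 2.06² × (1 + 0.029 × 2.97) = 11.3 mA.

Saturation; I_D = 11.3 mA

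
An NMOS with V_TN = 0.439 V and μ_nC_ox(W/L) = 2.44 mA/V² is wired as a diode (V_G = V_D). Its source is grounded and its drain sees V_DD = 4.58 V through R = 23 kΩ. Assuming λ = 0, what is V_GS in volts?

With gate tied to drain, V_GS = V_DS ≥ V_GS − V_TN, so the device is in saturation.
KCL at the drain: ½ k_n (V_GS − V_TN)² = (V_DD − V_GS)/R.
Let x = V_GS − 0.439. Then 28.1 x² + x − 4.141 = 0, giving x = 0.367 V (positive root), so V_GS = 0.806 V.
I_D = (V_DD − V_GS)/R = (4.58 − 0.806) / 23 = 0.164 mA.

V_GS = 0.806 V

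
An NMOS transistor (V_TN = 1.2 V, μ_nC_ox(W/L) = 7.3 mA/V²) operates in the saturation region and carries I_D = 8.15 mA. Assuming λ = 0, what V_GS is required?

V_GS = 2.69 V

In saturation I_D = ½ k_n (V_GS − V_TN)², so V_GS − V_TN = √(2 I_D / k_n) = √(2 × 8.15 / 7.3) = 1.49 V.
V_GS = 1.2 + 1.49 = 2.69 V.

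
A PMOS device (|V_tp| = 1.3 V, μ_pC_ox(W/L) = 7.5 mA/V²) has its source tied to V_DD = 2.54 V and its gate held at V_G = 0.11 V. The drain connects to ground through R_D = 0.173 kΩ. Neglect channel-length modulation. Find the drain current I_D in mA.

V_SG = V_DD − V_G = 2.54 − 0.11 = 2.43 V, so V_ov = 2.43 − 1.3 = 1.13 V.
Assume saturation: I_D = ½ k_p V_ov² = 0.5 × 7.5 × 1.13² = 4.79 mA, giving V_SD = V_DD − I_D R_D = 2.54 − 4.79 × 0.173 = 1.71 V.
V_SD = 1.71 V ≥ V_ov = 1.13 V, confirming saturation.

I_D = 4.79 mA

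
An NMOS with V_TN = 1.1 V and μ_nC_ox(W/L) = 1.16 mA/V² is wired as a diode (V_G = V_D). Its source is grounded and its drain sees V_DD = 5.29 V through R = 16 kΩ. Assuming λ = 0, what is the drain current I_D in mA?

With gate tied to drain, V_GS = V_DS ≥ V_GS − V_TN, so the device is in saturation.
KCL at the drain: ½ k_n (V_GS − V_TN)² = (V_DD − V_GS)/R.
Let x = V_GS − 1.1. Then 9.28 x² + x − 4.19 = 0, giving x = 0.62 V (positive root), so V_GS = 1.72 V.
I_D = (V_DD − V_GS)/R = (5.29 − 1.72) / 16 = 0.223 mA.

I_D = 0.223 mA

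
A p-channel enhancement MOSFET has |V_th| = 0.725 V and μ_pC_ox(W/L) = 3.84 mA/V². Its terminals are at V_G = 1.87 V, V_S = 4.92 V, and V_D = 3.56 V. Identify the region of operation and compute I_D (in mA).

Triode; I_D = 8.59 mA

V_SG = V_S − V_G = 4.92 − 1.87 = 3.05 V; V_SD = V_S − V_D = 4.92 − 3.56 = 1.36 V.
V_ov = V_SG − |V_th| = 3.05 − 0.725 = 2.32 V.
Since V_SD = 1.36 V < V_ov = 2.32 V, the device is in the triode region.
I_D = k_p [V_ov · V_SD − ½ V_SD²] = 3.84 × [2.32 × 1.36 − 0.5 × 1.36²] = 8.59 mA.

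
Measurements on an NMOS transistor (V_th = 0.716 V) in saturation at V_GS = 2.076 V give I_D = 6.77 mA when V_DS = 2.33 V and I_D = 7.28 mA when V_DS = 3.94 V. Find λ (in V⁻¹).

λ = 0.0525 V⁻¹

With V_GS fixed, I_D ∝ (1 + λ V_DS) in saturation, so I_D2/I_D1 = (1 + λ V_DS2)/(1 + λ V_DS1).
7.28/6.77 = 1.075 = (1 + 3.94 λ)/(1 + 2.33 λ).
Solving: λ (I_D1 V_DS2 − I_D2 V_DS1) = I_D2 − I_D1, so λ = (7.28 − 6.77) / (6.77 × 3.94 − 7.28 × 2.33) = 0.51 / 9.71 = 0.0525 V⁻¹.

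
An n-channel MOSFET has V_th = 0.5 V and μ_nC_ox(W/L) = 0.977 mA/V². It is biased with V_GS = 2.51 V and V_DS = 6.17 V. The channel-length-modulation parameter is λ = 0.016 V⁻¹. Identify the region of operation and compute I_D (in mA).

Saturation; I_D = 2.17 mA

V_ov = V_GS − V_th = 2.51 − 0.5 = 2.01 V.
Since V_DS = 6.17 V ≥ V_ov = 2.01 V, the device is in saturation.
I_D = ½ k_n V_ov² (1 + λ V_DS) = 0.5 × 0.977 × 2.01² × (1 + 0.016 × 6.17) = 2.17 mA.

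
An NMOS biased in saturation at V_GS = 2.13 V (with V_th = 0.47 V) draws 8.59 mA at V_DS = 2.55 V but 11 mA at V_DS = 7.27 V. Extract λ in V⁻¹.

λ = 0.0701 V⁻¹

With V_GS fixed, I_D ∝ (1 + λ V_DS) in saturation, so I_D2/I_D1 = (1 + λ V_DS2)/(1 + λ V_DS1).
11/8.59 = 1.281 = (1 + 7.27 λ)/(1 + 2.55 λ).
Solving: λ (I_D1 V_DS2 − I_D2 V_DS1) = I_D2 − I_D1, so λ = (11 − 8.59) / (8.59 × 7.27 − 11 × 2.55) = 2.41 / 34.4 = 0.0701 V⁻¹.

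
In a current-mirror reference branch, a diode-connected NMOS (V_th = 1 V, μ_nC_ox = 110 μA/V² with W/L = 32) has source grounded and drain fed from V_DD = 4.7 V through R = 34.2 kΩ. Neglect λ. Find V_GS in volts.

With gate tied to drain, V_GS = V_DS ≥ V_GS − V_th, so the device is in saturation.
k_n = μ_nC_ox · (W/L) = 3.52 mA/V².
KCL at the drain: ½ k_n (V_GS − V_th)² = (V_DD − V_GS)/R.
Let x = V_GS − 1. Then 60.2 x² + x − 3.7 = 0, giving x = 0.24 V (positive root), so V_GS = 1.24 V.
I_D = (V_DD − V_GS)/R = (4.7 − 1.24) / 34.2 = 0.101 mA.

V_GS = 1.24 V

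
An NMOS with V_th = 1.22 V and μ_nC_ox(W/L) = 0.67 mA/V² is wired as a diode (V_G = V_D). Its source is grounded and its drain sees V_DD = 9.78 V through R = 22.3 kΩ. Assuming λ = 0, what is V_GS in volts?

With gate tied to drain, V_GS = V_DS ≥ V_GS − V_th, so the device is in saturation.
KCL at the drain: ½ k_n (V_GS − V_th)² = (V_DD − V_GS)/R.
Let x = V_GS − 1.22. Then 7.47 x² + x − 8.56 = 0, giving x = 1.01 V (positive root), so V_GS = 2.23 V.
I_D = (V_DD − V_GS)/R = (9.78 − 2.23) / 22.3 = 0.339 mA.

V_GS = 2.23 V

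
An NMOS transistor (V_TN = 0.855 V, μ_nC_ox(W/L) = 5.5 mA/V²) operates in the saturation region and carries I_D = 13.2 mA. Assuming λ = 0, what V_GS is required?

V_GS = 3.05 V

In saturation I_D = ½ k_n (V_GS − V_TN)², so V_GS − V_TN = √(2 I_D / k_n) = √(2 × 13.2 / 5.5) = 2.19 V.
V_GS = 0.855 + 2.19 = 3.05 V.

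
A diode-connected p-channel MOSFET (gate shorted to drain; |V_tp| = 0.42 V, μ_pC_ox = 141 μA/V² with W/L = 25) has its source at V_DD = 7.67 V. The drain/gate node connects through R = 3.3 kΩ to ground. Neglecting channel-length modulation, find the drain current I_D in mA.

With gate tied to drain, V_SG = V_SD ≥ V_SG − |V_tp|, so the device is in saturation.
k_p = μ_pC_ox · (W/L) = 3.525 mA/V².
KCL at the drain: ½ k_p (V_SG − |V_tp|)² = (V_DD − V_SG)/R.
Let x = V_SG − 0.42. Then 5.82 x² + x − 7.25 = 0, giving x = 1.03 V (positive root), so V_SG = 1.45 V.
I_D = (V_DD − V_SG)/R = (7.67 − 1.45) / 3.3 = 1.88 mA.

I_D = 1.88 mA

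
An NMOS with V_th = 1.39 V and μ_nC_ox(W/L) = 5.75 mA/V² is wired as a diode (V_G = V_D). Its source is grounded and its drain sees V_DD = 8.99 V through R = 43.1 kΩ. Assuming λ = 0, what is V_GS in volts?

V_GS = 1.63 V

With gate tied to drain, V_GS = V_DS ≥ V_GS − V_th, so the device is in saturation.
KCL at the drain: ½ k_n (V_GS − V_th)² = (V_DD − V_GS)/R.
Let x = V_GS − 1.39. Then 124 x² + x − 7.6 = 0, giving x = 0.244 V (positive root), so V_GS = 1.63 V.
I_D = (V_DD − V_GS)/R = (8.99 − 1.63) / 43.1 = 0.171 mA.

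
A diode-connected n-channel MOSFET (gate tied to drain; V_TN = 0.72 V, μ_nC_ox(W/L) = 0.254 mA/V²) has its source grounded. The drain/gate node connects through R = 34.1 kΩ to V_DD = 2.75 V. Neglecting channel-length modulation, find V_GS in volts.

V_GS = 1.30 V

With gate tied to drain, V_GS = V_DS ≥ V_GS − V_TN, so the device is in saturation.
KCL at the drain: ½ k_n (V_GS − V_TN)² = (V_DD − V_GS)/R.
Let x = V_GS − 0.72. Then 4.33 x² + x − 2.03 = 0, giving x = 0.579 V (positive root), so V_GS = 1.3 V.
I_D = (V_DD − V_GS)/R = (2.75 − 1.3) / 34.1 = 0.0426 mA.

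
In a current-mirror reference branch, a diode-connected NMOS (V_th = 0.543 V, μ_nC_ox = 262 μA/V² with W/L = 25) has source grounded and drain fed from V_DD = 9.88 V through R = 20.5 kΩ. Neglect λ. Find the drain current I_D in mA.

I_D = 0.438 mA

With gate tied to drain, V_GS = V_DS ≥ V_GS − V_th, so the device is in saturation.
k_n = μ_nC_ox · (W/L) = 6.55 mA/V².
KCL at the drain: ½ k_n (V_GS − V_th)² = (V_DD − V_GS)/R.
Let x = V_GS − 0.543. Then 67.1 x² + x − 9.337 = 0, giving x = 0.366 V (positive root), so V_GS = 0.909 V.
I_D = (V_DD − V_GS)/R = (9.88 − 0.909) / 20.5 = 0.438 mA.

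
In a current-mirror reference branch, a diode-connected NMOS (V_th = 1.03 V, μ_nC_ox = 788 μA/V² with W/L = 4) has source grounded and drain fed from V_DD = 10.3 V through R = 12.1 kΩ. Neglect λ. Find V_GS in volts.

With gate tied to drain, V_GS = V_DS ≥ V_GS − V_th, so the device is in saturation.
k_n = μ_nC_ox · (W/L) = 3.152 mA/V².
KCL at the drain: ½ k_n (V_GS − V_th)² = (V_DD − V_GS)/R.
Let x = V_GS − 1.03. Then 19.1 x² + x − 9.27 = 0, giving x = 0.671 V (positive root), so V_GS = 1.7 V.
I_D = (V_DD − V_GS)/R = (10.3 − 1.7) / 12.1 = 0.711 mA.

V_GS = 1.70 V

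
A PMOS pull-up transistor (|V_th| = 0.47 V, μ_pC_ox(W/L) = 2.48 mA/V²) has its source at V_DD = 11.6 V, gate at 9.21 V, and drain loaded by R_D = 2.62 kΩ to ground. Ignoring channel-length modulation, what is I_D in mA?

I_D = 3.96 mA

V_SG = V_DD − V_G = 11.6 − 9.21 = 2.39 V, so V_ov = 2.39 − 0.47 = 1.92 V.
Assume saturation: I_D = ½ k_p V_ov² = 0.5 × 2.48 × 1.92² = 4.57 mA, giving V_SD = V_DD − I_D R_D = 11.6 − 4.57 × 2.62 = -0.376 V.
But -0.376 V < V_ov = 1.92 V, so the device is actually in triode.
In triode I_D = k_p[V_ov V_SD − ½ V_SD²] and I_D = (V_DD − V_SD)/R_D. Equating: 3.25 V_SD² − 13.48 V_SD + 11.6 = 0, giving V_SD = 1.22 V (the root below V_ov).
I_D = (11.6 − 1.22) / 2.62 = 3.96 mA.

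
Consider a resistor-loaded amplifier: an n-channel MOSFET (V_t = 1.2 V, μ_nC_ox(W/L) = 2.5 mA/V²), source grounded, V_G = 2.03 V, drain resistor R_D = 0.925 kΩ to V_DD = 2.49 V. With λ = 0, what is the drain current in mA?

I_D = 0.861 mA

V_GS = V_G = 2.03 V, so V_ov = 2.03 − 1.2 = 0.83 V.
Assume saturation: I_D = ½ k_n V_ov² = 0.5 × 2.5 × 0.83² = 0.861 mA, giving V_DS = V_DD − I_D R_D = 2.49 − 0.861 × 0.925 = 1.69 V.
V_DS = 1.69 V ≥ V_ov = 0.83 V, confirming saturation.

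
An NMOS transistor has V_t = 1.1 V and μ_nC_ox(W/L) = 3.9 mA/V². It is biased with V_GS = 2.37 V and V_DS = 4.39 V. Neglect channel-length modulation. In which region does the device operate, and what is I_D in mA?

Saturation; I_D = 3.15 mA

V_ov = V_GS − V_t = 2.37 − 1.1 = 1.27 V.
Since V_DS = 4.39 V ≥ V_ov = 1.27 V, the device is in saturation.
I_D = ½ k_n V_ov² = 0.5 × 3.9 × 1.27² = 3.15 mA.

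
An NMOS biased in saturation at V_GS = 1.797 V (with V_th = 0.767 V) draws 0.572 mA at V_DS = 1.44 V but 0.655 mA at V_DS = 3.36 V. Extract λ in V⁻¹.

With V_GS fixed, I_D ∝ (1 + λ V_DS) in saturation, so I_D2/I_D1 = (1 + λ V_DS2)/(1 + λ V_DS1).
0.655/0.572 = 1.145 = (1 + 3.36 λ)/(1 + 1.44 λ).
Solving: λ (I_D1 V_DS2 − I_D2 V_DS1) = I_D2 − I_D1, so λ = (0.655 − 0.572) / (0.572 × 3.36 − 0.655 × 1.44) = 0.083 / 0.979 = 0.0848 V⁻¹.

λ = 0.0848 V⁻¹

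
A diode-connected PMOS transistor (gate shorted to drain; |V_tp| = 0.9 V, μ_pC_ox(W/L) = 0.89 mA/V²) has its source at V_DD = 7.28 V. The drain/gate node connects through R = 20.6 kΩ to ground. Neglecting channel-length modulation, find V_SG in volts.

V_SG = 1.68 V

With gate tied to drain, V_SG = V_SD ≥ V_SG − |V_tp|, so the device is in saturation.
KCL at the drain: ½ k_p (V_SG − |V_tp|)² = (V_DD − V_SG)/R.
Let x = V_SG − 0.9. Then 9.17 x² + x − 6.38 = 0, giving x = 0.781 V (positive root), so V_SG = 1.68 V.
I_D = (V_DD − V_SG)/R = (7.28 − 1.68) / 20.6 = 0.272 mA.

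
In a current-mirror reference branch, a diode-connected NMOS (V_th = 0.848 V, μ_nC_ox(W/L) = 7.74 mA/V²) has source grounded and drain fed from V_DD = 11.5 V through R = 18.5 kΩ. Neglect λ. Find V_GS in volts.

With gate tied to drain, V_GS = V_DS ≥ V_GS − V_th, so the device is in saturation.
KCL at the drain: ½ k_n (V_GS − V_th)² = (V_DD − V_GS)/R.
Let x = V_GS − 0.848. Then 71.6 x² + x − 10.65 = 0, giving x = 0.379 V (positive root), so V_GS = 1.23 V.
I_D = (V_DD − V_GS)/R = (11.5 − 1.23) / 18.5 = 0.555 mA.

V_GS = 1.23 V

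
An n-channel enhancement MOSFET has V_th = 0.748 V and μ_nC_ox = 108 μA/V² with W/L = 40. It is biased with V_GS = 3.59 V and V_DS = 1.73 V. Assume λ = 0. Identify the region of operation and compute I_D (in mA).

k_n = μ_nC_ox · (W/L) = 4.32 mA/V².
V_ov = V_GS − V_th = 3.59 − 0.748 = 2.84 V.
Since V_DS = 1.73 V < V_ov = 2.84 V, the device is in the triode region.
I_D = k_n [V_ov · V_DS − ½ V_DS²] = 4.32 × [2.84 × 1.73 − 0.5 × 1.73²] = 14.8 mA.

Triode; I_D = 14.8 mA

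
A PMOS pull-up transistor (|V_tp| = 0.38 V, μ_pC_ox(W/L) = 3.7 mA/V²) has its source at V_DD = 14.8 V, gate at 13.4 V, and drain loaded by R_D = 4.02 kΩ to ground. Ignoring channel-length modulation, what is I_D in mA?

I_D = 1.92 mA

V_SG = V_DD − V_G = 14.8 − 13.4 = 1.4 V, so V_ov = 1.4 − 0.38 = 1.02 V.
Assume saturation: I_D = ½ k_p V_ov² = 0.5 × 3.7 × 1.02² = 1.92 mA, giving V_SD = V_DD − I_D R_D = 14.8 − 1.92 × 4.02 = 7.06 V.
V_SD = 7.06 V ≥ V_ov = 1.02 V, confirming saturation.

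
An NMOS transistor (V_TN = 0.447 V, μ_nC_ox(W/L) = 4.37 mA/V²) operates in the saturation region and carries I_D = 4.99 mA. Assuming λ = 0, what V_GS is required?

In saturation I_D = ½ k_n (V_GS − V_TN)², so V_GS − V_TN = √(2 I_D / k_n) = √(2 × 4.99 / 4.37) = 1.51 V.
V_GS = 0.447 + 1.51 = 1.96 V.

V_GS = 1.96 V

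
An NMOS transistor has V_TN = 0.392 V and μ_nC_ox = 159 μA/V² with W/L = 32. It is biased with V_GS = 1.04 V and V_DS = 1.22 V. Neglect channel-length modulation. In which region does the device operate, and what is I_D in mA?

k_n = μ_nC_ox · (W/L) = 5.088 mA/V².
V_ov = V_GS − V_TN = 1.04 − 0.392 = 0.648 V.
Since V_DS = 1.22 V ≥ V_ov = 0.648 V, the device is in saturation.
I_D = ½ k_n V_ov² = 0.5 × 5.088 × 0.648² = 1.07 mA.

Saturation; I_D = 1.07 mA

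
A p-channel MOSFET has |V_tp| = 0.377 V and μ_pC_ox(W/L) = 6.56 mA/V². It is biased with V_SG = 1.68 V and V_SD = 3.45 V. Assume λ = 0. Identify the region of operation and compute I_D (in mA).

Saturation; I_D = 5.57 mA

V_ov = V_SG − |V_tp| = 1.68 − 0.377 = 1.3 V.
Since V_SD = 3.45 V ≥ V_ov = 1.3 V, the device is in saturation.
I_D = ½ k_p V_ov² = 0.5 × 6.56 × 1.3² = 5.57 mA.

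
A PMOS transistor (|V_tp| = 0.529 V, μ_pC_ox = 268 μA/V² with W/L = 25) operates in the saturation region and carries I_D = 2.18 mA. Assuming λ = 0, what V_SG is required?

V_SG = 1.34 V

k_p = μ_pC_ox · (W/L) = 6.7 mA/V².
In saturation I_D = ½ k_p (V_SG − |V_tp|)², so V_SG − |V_tp| = √(2 I_D / k_p) = √(2 × 2.18 / 6.7) = 0.807 V.
V_SG = 0.529 + 0.807 = 1.34 V.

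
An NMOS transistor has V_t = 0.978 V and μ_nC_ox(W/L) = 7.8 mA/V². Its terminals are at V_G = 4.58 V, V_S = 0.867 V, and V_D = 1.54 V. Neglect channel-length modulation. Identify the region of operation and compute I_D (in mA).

V_GS = V_G − V_S = 4.58 − 0.867 = 3.71 V; V_DS = V_D − V_S = 1.54 − 0.867 = 0.673 V.
V_ov = V_GS − V_t = 3.71 − 0.978 = 2.74 V.
Since V_DS = 0.673 V < V_ov = 2.74 V, the device is in the triode region.
I_D = k_n [V_ov · V_DS − ½ V_DS²] = 7.8 × [2.74 × 0.673 − 0.5 × 0.673²] = 12.6 mA.

Triode; I_D = 12.6 mA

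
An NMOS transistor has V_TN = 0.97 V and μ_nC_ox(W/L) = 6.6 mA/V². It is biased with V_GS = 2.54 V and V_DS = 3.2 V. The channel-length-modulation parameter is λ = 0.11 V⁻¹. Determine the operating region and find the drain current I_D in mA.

Saturation; I_D = 11.0 mA

V_ov = V_GS − V_TN = 2.54 − 0.97 = 1.57 V.
Since V_DS = 3.2 V ≥ V_ov = 1.57 V, the device is in saturation.
I_D = ½ k_n V_ov² (1 + λ V_DS) = 0.5 × 6.6 × 1.57² × (1 + 0.11 × 3.2) = 11 mA.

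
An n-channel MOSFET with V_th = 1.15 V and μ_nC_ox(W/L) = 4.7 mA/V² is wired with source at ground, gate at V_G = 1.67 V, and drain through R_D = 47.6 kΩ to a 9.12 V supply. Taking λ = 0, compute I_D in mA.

I_D = 0.190 mA

V_GS = V_G = 1.67 V, so V_ov = 1.67 − 1.15 = 0.52 V.
Assume saturation: I_D = ½ k_n V_ov² = 0.5 × 4.7 × 0.52² = 0.635 mA, giving V_DS = V_DD − I_D R_D = 9.12 − 0.635 × 47.6 = -21.1 V.
But -21.1 V < V_ov = 0.52 V, so the device is actually in triode.
In triode I_D = k_n[V_ov V_DS − ½ V_DS²] and I_D = (V_DD − V_DS)/R_D. Equating: 112 V_DS² − 117.3 V_DS + 9.12 = 0, giving V_DS = 0.0845 V (the root below V_ov).
I_D = (9.12 − 0.0845) / 47.6 = 0.19 mA.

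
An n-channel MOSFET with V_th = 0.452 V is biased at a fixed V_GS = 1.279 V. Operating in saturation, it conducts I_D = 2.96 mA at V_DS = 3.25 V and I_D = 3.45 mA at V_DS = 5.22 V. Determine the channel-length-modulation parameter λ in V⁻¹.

λ = 0.116 V⁻¹

With V_GS fixed, I_D ∝ (1 + λ V_DS) in saturation, so I_D2/I_D1 = (1 + λ V_DS2)/(1 + λ V_DS1).
3.45/2.96 = 1.166 = (1 + 5.22 λ)/(1 + 3.25 λ).
Solving: λ (I_D1 V_DS2 − I_D2 V_DS1) = I_D2 − I_D1, so λ = (3.45 − 2.96) / (2.96 × 5.22 − 3.45 × 3.25) = 0.49 / 4.24 = 0.116 V⁻¹.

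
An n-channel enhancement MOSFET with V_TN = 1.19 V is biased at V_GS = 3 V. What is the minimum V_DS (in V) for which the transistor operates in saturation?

The boundary between triode and saturation is V_DS = V_GS − V_TN = V_ov.
V_ov = 3 − 1.19 = 1.81 V.

V_DS,sat = 1.81 V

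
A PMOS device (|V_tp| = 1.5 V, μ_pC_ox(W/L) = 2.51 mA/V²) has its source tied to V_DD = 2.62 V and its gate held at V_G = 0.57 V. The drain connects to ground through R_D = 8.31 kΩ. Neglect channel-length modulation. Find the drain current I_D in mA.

I_D = 0.283 mA

V_SG = V_DD − V_G = 2.62 − 0.57 = 2.05 V, so V_ov = 2.05 − 1.5 = 0.55 V.
Assume saturation: I_D = ½ k_p V_ov² = 0.5 × 2.51 × 0.55² = 0.38 mA, giving V_SD = V_DD − I_D R_D = 2.62 − 0.38 × 8.31 = -0.535 V.
But -0.535 V < V_ov = 0.55 V, so the device is actually in triode.
In triode I_D = k_p[V_ov V_SD − ½ V_SD²] and I_D = (V_DD − V_SD)/R_D. Equating: 10.4 V_SD² − 12.47 V_SD + 2.62 = 0, giving V_SD = 0.272 V (the root below V_ov).
I_D = (2.62 − 0.272) / 8.31 = 0.283 mA.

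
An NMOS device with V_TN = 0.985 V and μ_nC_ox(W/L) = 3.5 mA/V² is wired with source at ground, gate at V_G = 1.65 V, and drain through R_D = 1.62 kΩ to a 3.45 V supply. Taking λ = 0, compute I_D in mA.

V_GS = V_G = 1.65 V, so V_ov = 1.65 − 0.985 = 0.665 V.
Assume saturation: I_D = ½ k_n V_ov² = 0.5 × 3.5 × 0.665² = 0.774 mA, giving V_DS = V_DD − I_D R_D = 3.45 − 0.774 × 1.62 = 2.2 V.
V_DS = 2.2 V ≥ V_ov = 0.665 V, confirming saturation.

I_D = 0.774 mA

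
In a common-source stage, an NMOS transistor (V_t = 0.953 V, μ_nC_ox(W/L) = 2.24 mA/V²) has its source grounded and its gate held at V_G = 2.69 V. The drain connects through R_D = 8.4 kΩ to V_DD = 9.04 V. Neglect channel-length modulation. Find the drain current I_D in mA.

I_D = 1.04 mA

V_GS = V_G = 2.69 V, so V_ov = 2.69 − 0.953 = 1.74 V.
Assume saturation: I_D = ½ k_n V_ov² = 0.5 × 2.24 × 1.74² = 3.38 mA, giving V_DS = V_DD − I_D R_D = 9.04 − 3.38 × 8.4 = -19.3 V.
But -19.3 V < V_ov = 1.74 V, so the device is actually in triode.
In triode I_D = k_n[V_ov V_DS − ½ V_DS²] and I_D = (V_DD − V_DS)/R_D. Equating: 9.41 V_DS² − 33.68 V_DS + 9.04 = 0, giving V_DS = 0.292 V (the root below V_ov).
I_D = (9.04 − 0.292) / 8.4 = 1.04 mA.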